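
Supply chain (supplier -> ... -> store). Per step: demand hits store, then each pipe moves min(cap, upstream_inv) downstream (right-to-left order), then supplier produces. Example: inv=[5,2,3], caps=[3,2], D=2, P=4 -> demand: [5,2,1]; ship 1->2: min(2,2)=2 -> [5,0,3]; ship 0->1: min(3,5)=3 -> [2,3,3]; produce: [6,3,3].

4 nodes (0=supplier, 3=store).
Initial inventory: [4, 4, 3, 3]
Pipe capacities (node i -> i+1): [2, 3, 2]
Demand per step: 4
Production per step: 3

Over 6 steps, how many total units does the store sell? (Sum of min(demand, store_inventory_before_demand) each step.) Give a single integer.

Step 1: sold=3 (running total=3) -> [5 3 4 2]
Step 2: sold=2 (running total=5) -> [6 2 5 2]
Step 3: sold=2 (running total=7) -> [7 2 5 2]
Step 4: sold=2 (running total=9) -> [8 2 5 2]
Step 5: sold=2 (running total=11) -> [9 2 5 2]
Step 6: sold=2 (running total=13) -> [10 2 5 2]

Answer: 13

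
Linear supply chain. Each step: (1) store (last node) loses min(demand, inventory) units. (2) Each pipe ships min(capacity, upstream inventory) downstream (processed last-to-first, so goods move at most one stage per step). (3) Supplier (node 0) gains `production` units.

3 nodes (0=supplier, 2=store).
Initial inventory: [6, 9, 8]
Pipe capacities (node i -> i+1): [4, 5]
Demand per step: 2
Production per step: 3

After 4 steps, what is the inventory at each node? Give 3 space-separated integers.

Step 1: demand=2,sold=2 ship[1->2]=5 ship[0->1]=4 prod=3 -> inv=[5 8 11]
Step 2: demand=2,sold=2 ship[1->2]=5 ship[0->1]=4 prod=3 -> inv=[4 7 14]
Step 3: demand=2,sold=2 ship[1->2]=5 ship[0->1]=4 prod=3 -> inv=[3 6 17]
Step 4: demand=2,sold=2 ship[1->2]=5 ship[0->1]=3 prod=3 -> inv=[3 4 20]

3 4 20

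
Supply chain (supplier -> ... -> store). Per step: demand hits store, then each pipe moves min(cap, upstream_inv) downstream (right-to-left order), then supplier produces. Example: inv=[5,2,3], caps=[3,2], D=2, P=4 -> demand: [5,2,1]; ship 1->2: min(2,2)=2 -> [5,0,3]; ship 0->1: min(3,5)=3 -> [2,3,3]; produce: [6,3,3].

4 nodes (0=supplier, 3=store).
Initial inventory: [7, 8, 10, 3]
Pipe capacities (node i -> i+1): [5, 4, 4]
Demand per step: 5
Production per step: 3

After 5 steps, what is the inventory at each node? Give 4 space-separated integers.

Step 1: demand=5,sold=3 ship[2->3]=4 ship[1->2]=4 ship[0->1]=5 prod=3 -> inv=[5 9 10 4]
Step 2: demand=5,sold=4 ship[2->3]=4 ship[1->2]=4 ship[0->1]=5 prod=3 -> inv=[3 10 10 4]
Step 3: demand=5,sold=4 ship[2->3]=4 ship[1->2]=4 ship[0->1]=3 prod=3 -> inv=[3 9 10 4]
Step 4: demand=5,sold=4 ship[2->3]=4 ship[1->2]=4 ship[0->1]=3 prod=3 -> inv=[3 8 10 4]
Step 5: demand=5,sold=4 ship[2->3]=4 ship[1->2]=4 ship[0->1]=3 prod=3 -> inv=[3 7 10 4]

3 7 10 4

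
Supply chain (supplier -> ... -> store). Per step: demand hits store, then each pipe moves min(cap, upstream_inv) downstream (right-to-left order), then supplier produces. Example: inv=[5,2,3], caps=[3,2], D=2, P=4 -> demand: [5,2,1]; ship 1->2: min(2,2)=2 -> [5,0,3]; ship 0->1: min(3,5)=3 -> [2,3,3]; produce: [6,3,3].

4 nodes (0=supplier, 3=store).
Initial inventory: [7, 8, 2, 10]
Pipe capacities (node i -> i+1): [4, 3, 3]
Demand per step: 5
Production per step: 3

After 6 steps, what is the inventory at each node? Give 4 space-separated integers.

Step 1: demand=5,sold=5 ship[2->3]=2 ship[1->2]=3 ship[0->1]=4 prod=3 -> inv=[6 9 3 7]
Step 2: demand=5,sold=5 ship[2->3]=3 ship[1->2]=3 ship[0->1]=4 prod=3 -> inv=[5 10 3 5]
Step 3: demand=5,sold=5 ship[2->3]=3 ship[1->2]=3 ship[0->1]=4 prod=3 -> inv=[4 11 3 3]
Step 4: demand=5,sold=3 ship[2->3]=3 ship[1->2]=3 ship[0->1]=4 prod=3 -> inv=[3 12 3 3]
Step 5: demand=5,sold=3 ship[2->3]=3 ship[1->2]=3 ship[0->1]=3 prod=3 -> inv=[3 12 3 3]
Step 6: demand=5,sold=3 ship[2->3]=3 ship[1->2]=3 ship[0->1]=3 prod=3 -> inv=[3 12 3 3]

3 12 3 3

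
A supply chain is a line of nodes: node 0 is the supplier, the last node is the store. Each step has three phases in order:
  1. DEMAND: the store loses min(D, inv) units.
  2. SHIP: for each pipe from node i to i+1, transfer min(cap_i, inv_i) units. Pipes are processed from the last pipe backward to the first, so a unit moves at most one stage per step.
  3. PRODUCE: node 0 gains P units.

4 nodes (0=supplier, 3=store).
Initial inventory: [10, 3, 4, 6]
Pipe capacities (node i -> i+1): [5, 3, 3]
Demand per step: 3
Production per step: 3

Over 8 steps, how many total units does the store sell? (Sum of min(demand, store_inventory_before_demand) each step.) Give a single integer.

Step 1: sold=3 (running total=3) -> [8 5 4 6]
Step 2: sold=3 (running total=6) -> [6 7 4 6]
Step 3: sold=3 (running total=9) -> [4 9 4 6]
Step 4: sold=3 (running total=12) -> [3 10 4 6]
Step 5: sold=3 (running total=15) -> [3 10 4 6]
Step 6: sold=3 (running total=18) -> [3 10 4 6]
Step 7: sold=3 (running total=21) -> [3 10 4 6]
Step 8: sold=3 (running total=24) -> [3 10 4 6]

Answer: 24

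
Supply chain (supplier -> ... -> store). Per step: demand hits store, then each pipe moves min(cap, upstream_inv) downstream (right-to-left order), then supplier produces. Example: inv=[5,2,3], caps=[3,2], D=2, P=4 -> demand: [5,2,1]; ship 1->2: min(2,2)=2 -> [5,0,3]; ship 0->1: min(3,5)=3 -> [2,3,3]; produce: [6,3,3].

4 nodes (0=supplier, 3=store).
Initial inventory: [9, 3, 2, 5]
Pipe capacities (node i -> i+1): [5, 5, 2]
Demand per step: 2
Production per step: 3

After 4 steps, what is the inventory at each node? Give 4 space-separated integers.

Step 1: demand=2,sold=2 ship[2->3]=2 ship[1->2]=3 ship[0->1]=5 prod=3 -> inv=[7 5 3 5]
Step 2: demand=2,sold=2 ship[2->3]=2 ship[1->2]=5 ship[0->1]=5 prod=3 -> inv=[5 5 6 5]
Step 3: demand=2,sold=2 ship[2->3]=2 ship[1->2]=5 ship[0->1]=5 prod=3 -> inv=[3 5 9 5]
Step 4: demand=2,sold=2 ship[2->3]=2 ship[1->2]=5 ship[0->1]=3 prod=3 -> inv=[3 3 12 5]

3 3 12 5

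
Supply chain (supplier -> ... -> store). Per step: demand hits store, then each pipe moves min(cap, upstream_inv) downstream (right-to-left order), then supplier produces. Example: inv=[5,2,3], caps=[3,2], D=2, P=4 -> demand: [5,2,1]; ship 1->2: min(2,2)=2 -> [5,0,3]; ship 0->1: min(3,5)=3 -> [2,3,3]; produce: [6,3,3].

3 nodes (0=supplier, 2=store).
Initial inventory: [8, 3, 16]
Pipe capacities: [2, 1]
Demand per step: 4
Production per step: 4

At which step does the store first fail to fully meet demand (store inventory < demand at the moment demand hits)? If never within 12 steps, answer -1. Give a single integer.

Step 1: demand=4,sold=4 ship[1->2]=1 ship[0->1]=2 prod=4 -> [10 4 13]
Step 2: demand=4,sold=4 ship[1->2]=1 ship[0->1]=2 prod=4 -> [12 5 10]
Step 3: demand=4,sold=4 ship[1->2]=1 ship[0->1]=2 prod=4 -> [14 6 7]
Step 4: demand=4,sold=4 ship[1->2]=1 ship[0->1]=2 prod=4 -> [16 7 4]
Step 5: demand=4,sold=4 ship[1->2]=1 ship[0->1]=2 prod=4 -> [18 8 1]
Step 6: demand=4,sold=1 ship[1->2]=1 ship[0->1]=2 prod=4 -> [20 9 1]
Step 7: demand=4,sold=1 ship[1->2]=1 ship[0->1]=2 prod=4 -> [22 10 1]
Step 8: demand=4,sold=1 ship[1->2]=1 ship[0->1]=2 prod=4 -> [24 11 1]
Step 9: demand=4,sold=1 ship[1->2]=1 ship[0->1]=2 prod=4 -> [26 12 1]
Step 10: demand=4,sold=1 ship[1->2]=1 ship[0->1]=2 prod=4 -> [28 13 1]
Step 11: demand=4,sold=1 ship[1->2]=1 ship[0->1]=2 prod=4 -> [30 14 1]
Step 12: demand=4,sold=1 ship[1->2]=1 ship[0->1]=2 prod=4 -> [32 15 1]
First stockout at step 6

6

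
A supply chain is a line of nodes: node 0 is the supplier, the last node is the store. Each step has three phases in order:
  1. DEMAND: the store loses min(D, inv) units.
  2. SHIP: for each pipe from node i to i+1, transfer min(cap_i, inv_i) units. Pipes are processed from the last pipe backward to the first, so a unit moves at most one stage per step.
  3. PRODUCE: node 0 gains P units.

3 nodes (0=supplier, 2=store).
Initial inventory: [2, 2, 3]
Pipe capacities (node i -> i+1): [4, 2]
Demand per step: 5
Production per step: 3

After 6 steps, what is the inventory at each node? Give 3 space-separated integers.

Step 1: demand=5,sold=3 ship[1->2]=2 ship[0->1]=2 prod=3 -> inv=[3 2 2]
Step 2: demand=5,sold=2 ship[1->2]=2 ship[0->1]=3 prod=3 -> inv=[3 3 2]
Step 3: demand=5,sold=2 ship[1->2]=2 ship[0->1]=3 prod=3 -> inv=[3 4 2]
Step 4: demand=5,sold=2 ship[1->2]=2 ship[0->1]=3 prod=3 -> inv=[3 5 2]
Step 5: demand=5,sold=2 ship[1->2]=2 ship[0->1]=3 prod=3 -> inv=[3 6 2]
Step 6: demand=5,sold=2 ship[1->2]=2 ship[0->1]=3 prod=3 -> inv=[3 7 2]

3 7 2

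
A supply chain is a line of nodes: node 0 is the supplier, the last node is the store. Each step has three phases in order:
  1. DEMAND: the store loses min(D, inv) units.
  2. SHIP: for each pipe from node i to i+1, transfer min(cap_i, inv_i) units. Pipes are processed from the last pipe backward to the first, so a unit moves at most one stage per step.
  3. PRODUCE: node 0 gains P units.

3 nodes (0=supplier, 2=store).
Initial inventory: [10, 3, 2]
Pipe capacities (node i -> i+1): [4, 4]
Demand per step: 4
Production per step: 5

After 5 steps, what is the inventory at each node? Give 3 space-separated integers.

Step 1: demand=4,sold=2 ship[1->2]=3 ship[0->1]=4 prod=5 -> inv=[11 4 3]
Step 2: demand=4,sold=3 ship[1->2]=4 ship[0->1]=4 prod=5 -> inv=[12 4 4]
Step 3: demand=4,sold=4 ship[1->2]=4 ship[0->1]=4 prod=5 -> inv=[13 4 4]
Step 4: demand=4,sold=4 ship[1->2]=4 ship[0->1]=4 prod=5 -> inv=[14 4 4]
Step 5: demand=4,sold=4 ship[1->2]=4 ship[0->1]=4 prod=5 -> inv=[15 4 4]

15 4 4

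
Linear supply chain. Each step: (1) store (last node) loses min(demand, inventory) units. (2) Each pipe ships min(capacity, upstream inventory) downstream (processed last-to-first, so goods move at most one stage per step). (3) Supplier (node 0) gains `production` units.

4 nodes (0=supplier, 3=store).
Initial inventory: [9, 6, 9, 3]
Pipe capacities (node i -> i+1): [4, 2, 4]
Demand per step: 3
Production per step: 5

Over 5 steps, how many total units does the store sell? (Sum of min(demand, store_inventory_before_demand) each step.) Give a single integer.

Step 1: sold=3 (running total=3) -> [10 8 7 4]
Step 2: sold=3 (running total=6) -> [11 10 5 5]
Step 3: sold=3 (running total=9) -> [12 12 3 6]
Step 4: sold=3 (running total=12) -> [13 14 2 6]
Step 5: sold=3 (running total=15) -> [14 16 2 5]

Answer: 15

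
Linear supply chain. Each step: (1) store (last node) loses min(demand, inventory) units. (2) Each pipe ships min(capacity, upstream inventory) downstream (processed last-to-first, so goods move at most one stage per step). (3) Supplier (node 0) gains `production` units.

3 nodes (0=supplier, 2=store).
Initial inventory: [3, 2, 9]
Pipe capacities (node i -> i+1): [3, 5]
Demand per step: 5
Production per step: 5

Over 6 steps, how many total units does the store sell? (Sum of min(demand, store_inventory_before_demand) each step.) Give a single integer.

Step 1: sold=5 (running total=5) -> [5 3 6]
Step 2: sold=5 (running total=10) -> [7 3 4]
Step 3: sold=4 (running total=14) -> [9 3 3]
Step 4: sold=3 (running total=17) -> [11 3 3]
Step 5: sold=3 (running total=20) -> [13 3 3]
Step 6: sold=3 (running total=23) -> [15 3 3]

Answer: 23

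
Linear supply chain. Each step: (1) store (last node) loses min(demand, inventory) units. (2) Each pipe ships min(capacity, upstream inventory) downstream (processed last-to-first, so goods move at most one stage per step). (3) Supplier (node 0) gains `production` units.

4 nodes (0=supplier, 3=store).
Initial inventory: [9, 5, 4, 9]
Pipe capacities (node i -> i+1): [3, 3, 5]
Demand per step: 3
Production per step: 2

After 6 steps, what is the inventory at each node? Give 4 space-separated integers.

Step 1: demand=3,sold=3 ship[2->3]=4 ship[1->2]=3 ship[0->1]=3 prod=2 -> inv=[8 5 3 10]
Step 2: demand=3,sold=3 ship[2->3]=3 ship[1->2]=3 ship[0->1]=3 prod=2 -> inv=[7 5 3 10]
Step 3: demand=3,sold=3 ship[2->3]=3 ship[1->2]=3 ship[0->1]=3 prod=2 -> inv=[6 5 3 10]
Step 4: demand=3,sold=3 ship[2->3]=3 ship[1->2]=3 ship[0->1]=3 prod=2 -> inv=[5 5 3 10]
Step 5: demand=3,sold=3 ship[2->3]=3 ship[1->2]=3 ship[0->1]=3 prod=2 -> inv=[4 5 3 10]
Step 6: demand=3,sold=3 ship[2->3]=3 ship[1->2]=3 ship[0->1]=3 prod=2 -> inv=[3 5 3 10]

3 5 3 10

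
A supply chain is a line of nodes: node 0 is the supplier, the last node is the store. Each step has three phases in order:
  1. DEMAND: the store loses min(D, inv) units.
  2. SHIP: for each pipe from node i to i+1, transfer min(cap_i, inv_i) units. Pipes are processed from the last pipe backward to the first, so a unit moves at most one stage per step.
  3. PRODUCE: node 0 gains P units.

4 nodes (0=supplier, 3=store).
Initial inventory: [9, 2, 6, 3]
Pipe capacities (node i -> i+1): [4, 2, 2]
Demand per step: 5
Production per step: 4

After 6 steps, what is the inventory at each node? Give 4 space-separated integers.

Step 1: demand=5,sold=3 ship[2->3]=2 ship[1->2]=2 ship[0->1]=4 prod=4 -> inv=[9 4 6 2]
Step 2: demand=5,sold=2 ship[2->3]=2 ship[1->2]=2 ship[0->1]=4 prod=4 -> inv=[9 6 6 2]
Step 3: demand=5,sold=2 ship[2->3]=2 ship[1->2]=2 ship[0->1]=4 prod=4 -> inv=[9 8 6 2]
Step 4: demand=5,sold=2 ship[2->3]=2 ship[1->2]=2 ship[0->1]=4 prod=4 -> inv=[9 10 6 2]
Step 5: demand=5,sold=2 ship[2->3]=2 ship[1->2]=2 ship[0->1]=4 prod=4 -> inv=[9 12 6 2]
Step 6: demand=5,sold=2 ship[2->3]=2 ship[1->2]=2 ship[0->1]=4 prod=4 -> inv=[9 14 6 2]

9 14 6 2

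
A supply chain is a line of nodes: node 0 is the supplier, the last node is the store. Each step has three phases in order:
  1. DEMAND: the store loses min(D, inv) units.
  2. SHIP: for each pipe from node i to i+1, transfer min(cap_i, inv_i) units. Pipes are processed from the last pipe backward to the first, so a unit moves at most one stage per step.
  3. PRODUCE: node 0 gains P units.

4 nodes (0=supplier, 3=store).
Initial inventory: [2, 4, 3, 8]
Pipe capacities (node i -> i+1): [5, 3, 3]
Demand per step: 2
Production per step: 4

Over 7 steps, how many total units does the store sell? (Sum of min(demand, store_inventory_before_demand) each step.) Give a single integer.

Answer: 14

Derivation:
Step 1: sold=2 (running total=2) -> [4 3 3 9]
Step 2: sold=2 (running total=4) -> [4 4 3 10]
Step 3: sold=2 (running total=6) -> [4 5 3 11]
Step 4: sold=2 (running total=8) -> [4 6 3 12]
Step 5: sold=2 (running total=10) -> [4 7 3 13]
Step 6: sold=2 (running total=12) -> [4 8 3 14]
Step 7: sold=2 (running total=14) -> [4 9 3 15]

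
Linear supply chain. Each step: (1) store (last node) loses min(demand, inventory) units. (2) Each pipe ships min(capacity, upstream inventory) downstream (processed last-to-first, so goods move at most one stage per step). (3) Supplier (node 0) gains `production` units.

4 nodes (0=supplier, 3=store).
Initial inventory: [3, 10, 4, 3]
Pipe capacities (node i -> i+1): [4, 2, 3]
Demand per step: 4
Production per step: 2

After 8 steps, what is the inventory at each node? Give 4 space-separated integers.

Step 1: demand=4,sold=3 ship[2->3]=3 ship[1->2]=2 ship[0->1]=3 prod=2 -> inv=[2 11 3 3]
Step 2: demand=4,sold=3 ship[2->3]=3 ship[1->2]=2 ship[0->1]=2 prod=2 -> inv=[2 11 2 3]
Step 3: demand=4,sold=3 ship[2->3]=2 ship[1->2]=2 ship[0->1]=2 prod=2 -> inv=[2 11 2 2]
Step 4: demand=4,sold=2 ship[2->3]=2 ship[1->2]=2 ship[0->1]=2 prod=2 -> inv=[2 11 2 2]
Step 5: demand=4,sold=2 ship[2->3]=2 ship[1->2]=2 ship[0->1]=2 prod=2 -> inv=[2 11 2 2]
Step 6: demand=4,sold=2 ship[2->3]=2 ship[1->2]=2 ship[0->1]=2 prod=2 -> inv=[2 11 2 2]
Step 7: demand=4,sold=2 ship[2->3]=2 ship[1->2]=2 ship[0->1]=2 prod=2 -> inv=[2 11 2 2]
Step 8: demand=4,sold=2 ship[2->3]=2 ship[1->2]=2 ship[0->1]=2 prod=2 -> inv=[2 11 2 2]

2 11 2 2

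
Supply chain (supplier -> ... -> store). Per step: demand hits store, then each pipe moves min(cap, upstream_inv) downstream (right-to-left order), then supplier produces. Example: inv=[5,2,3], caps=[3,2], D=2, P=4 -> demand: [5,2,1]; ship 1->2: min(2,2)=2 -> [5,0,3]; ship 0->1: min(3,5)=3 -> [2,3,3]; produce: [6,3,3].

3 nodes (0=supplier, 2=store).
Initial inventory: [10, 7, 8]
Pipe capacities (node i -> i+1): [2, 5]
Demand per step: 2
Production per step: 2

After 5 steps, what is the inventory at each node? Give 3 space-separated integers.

Step 1: demand=2,sold=2 ship[1->2]=5 ship[0->1]=2 prod=2 -> inv=[10 4 11]
Step 2: demand=2,sold=2 ship[1->2]=4 ship[0->1]=2 prod=2 -> inv=[10 2 13]
Step 3: demand=2,sold=2 ship[1->2]=2 ship[0->1]=2 prod=2 -> inv=[10 2 13]
Step 4: demand=2,sold=2 ship[1->2]=2 ship[0->1]=2 prod=2 -> inv=[10 2 13]
Step 5: demand=2,sold=2 ship[1->2]=2 ship[0->1]=2 prod=2 -> inv=[10 2 13]

10 2 13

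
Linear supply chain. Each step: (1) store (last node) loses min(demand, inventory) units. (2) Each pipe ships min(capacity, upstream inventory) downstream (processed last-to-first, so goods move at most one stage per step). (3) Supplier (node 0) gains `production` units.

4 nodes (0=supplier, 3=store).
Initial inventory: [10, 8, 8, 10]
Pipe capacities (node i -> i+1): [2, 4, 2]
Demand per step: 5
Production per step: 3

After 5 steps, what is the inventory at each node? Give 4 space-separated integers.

Step 1: demand=5,sold=5 ship[2->3]=2 ship[1->2]=4 ship[0->1]=2 prod=3 -> inv=[11 6 10 7]
Step 2: demand=5,sold=5 ship[2->3]=2 ship[1->2]=4 ship[0->1]=2 prod=3 -> inv=[12 4 12 4]
Step 3: demand=5,sold=4 ship[2->3]=2 ship[1->2]=4 ship[0->1]=2 prod=3 -> inv=[13 2 14 2]
Step 4: demand=5,sold=2 ship[2->3]=2 ship[1->2]=2 ship[0->1]=2 prod=3 -> inv=[14 2 14 2]
Step 5: demand=5,sold=2 ship[2->3]=2 ship[1->2]=2 ship[0->1]=2 prod=3 -> inv=[15 2 14 2]

15 2 14 2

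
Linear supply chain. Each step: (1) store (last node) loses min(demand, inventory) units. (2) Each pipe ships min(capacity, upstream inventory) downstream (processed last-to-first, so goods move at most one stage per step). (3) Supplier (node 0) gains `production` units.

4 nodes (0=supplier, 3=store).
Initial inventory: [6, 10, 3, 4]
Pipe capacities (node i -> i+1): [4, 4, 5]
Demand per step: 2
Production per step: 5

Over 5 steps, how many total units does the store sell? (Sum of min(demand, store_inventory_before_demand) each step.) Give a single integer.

Step 1: sold=2 (running total=2) -> [7 10 4 5]
Step 2: sold=2 (running total=4) -> [8 10 4 7]
Step 3: sold=2 (running total=6) -> [9 10 4 9]
Step 4: sold=2 (running total=8) -> [10 10 4 11]
Step 5: sold=2 (running total=10) -> [11 10 4 13]

Answer: 10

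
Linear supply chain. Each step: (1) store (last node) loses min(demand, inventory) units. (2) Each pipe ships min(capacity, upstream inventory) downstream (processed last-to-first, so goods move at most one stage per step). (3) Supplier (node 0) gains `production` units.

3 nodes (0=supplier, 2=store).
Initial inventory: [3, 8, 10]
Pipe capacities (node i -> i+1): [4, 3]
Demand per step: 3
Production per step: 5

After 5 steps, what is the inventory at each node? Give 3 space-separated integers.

Step 1: demand=3,sold=3 ship[1->2]=3 ship[0->1]=3 prod=5 -> inv=[5 8 10]
Step 2: demand=3,sold=3 ship[1->2]=3 ship[0->1]=4 prod=5 -> inv=[6 9 10]
Step 3: demand=3,sold=3 ship[1->2]=3 ship[0->1]=4 prod=5 -> inv=[7 10 10]
Step 4: demand=3,sold=3 ship[1->2]=3 ship[0->1]=4 prod=5 -> inv=[8 11 10]
Step 5: demand=3,sold=3 ship[1->2]=3 ship[0->1]=4 prod=5 -> inv=[9 12 10]

9 12 10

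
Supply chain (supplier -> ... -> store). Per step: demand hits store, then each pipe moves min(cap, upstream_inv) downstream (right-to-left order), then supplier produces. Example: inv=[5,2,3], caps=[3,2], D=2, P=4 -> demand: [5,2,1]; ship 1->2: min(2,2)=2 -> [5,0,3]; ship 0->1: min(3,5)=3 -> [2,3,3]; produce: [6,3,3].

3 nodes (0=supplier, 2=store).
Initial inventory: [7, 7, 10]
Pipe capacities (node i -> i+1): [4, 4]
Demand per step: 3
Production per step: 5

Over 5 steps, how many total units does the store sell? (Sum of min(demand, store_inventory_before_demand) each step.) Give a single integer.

Step 1: sold=3 (running total=3) -> [8 7 11]
Step 2: sold=3 (running total=6) -> [9 7 12]
Step 3: sold=3 (running total=9) -> [10 7 13]
Step 4: sold=3 (running total=12) -> [11 7 14]
Step 5: sold=3 (running total=15) -> [12 7 15]

Answer: 15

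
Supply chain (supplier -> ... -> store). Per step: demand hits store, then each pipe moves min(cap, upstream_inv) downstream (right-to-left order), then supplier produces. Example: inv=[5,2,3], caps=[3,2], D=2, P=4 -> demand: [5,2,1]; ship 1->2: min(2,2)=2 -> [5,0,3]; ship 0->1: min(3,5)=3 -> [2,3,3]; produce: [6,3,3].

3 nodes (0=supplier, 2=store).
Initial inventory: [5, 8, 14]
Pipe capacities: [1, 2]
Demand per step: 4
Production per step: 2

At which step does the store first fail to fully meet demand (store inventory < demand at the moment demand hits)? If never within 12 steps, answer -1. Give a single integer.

Step 1: demand=4,sold=4 ship[1->2]=2 ship[0->1]=1 prod=2 -> [6 7 12]
Step 2: demand=4,sold=4 ship[1->2]=2 ship[0->1]=1 prod=2 -> [7 6 10]
Step 3: demand=4,sold=4 ship[1->2]=2 ship[0->1]=1 prod=2 -> [8 5 8]
Step 4: demand=4,sold=4 ship[1->2]=2 ship[0->1]=1 prod=2 -> [9 4 6]
Step 5: demand=4,sold=4 ship[1->2]=2 ship[0->1]=1 prod=2 -> [10 3 4]
Step 6: demand=4,sold=4 ship[1->2]=2 ship[0->1]=1 prod=2 -> [11 2 2]
Step 7: demand=4,sold=2 ship[1->2]=2 ship[0->1]=1 prod=2 -> [12 1 2]
Step 8: demand=4,sold=2 ship[1->2]=1 ship[0->1]=1 prod=2 -> [13 1 1]
Step 9: demand=4,sold=1 ship[1->2]=1 ship[0->1]=1 prod=2 -> [14 1 1]
Step 10: demand=4,sold=1 ship[1->2]=1 ship[0->1]=1 prod=2 -> [15 1 1]
Step 11: demand=4,sold=1 ship[1->2]=1 ship[0->1]=1 prod=2 -> [16 1 1]
Step 12: demand=4,sold=1 ship[1->2]=1 ship[0->1]=1 prod=2 -> [17 1 1]
First stockout at step 7

7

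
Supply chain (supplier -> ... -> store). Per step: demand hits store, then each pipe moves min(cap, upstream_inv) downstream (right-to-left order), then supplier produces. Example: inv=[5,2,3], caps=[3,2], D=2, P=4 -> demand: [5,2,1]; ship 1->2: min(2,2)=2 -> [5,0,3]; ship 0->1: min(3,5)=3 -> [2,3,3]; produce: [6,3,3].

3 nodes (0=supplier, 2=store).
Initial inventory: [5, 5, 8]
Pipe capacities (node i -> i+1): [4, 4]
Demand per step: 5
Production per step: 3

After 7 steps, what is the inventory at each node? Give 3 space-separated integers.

Step 1: demand=5,sold=5 ship[1->2]=4 ship[0->1]=4 prod=3 -> inv=[4 5 7]
Step 2: demand=5,sold=5 ship[1->2]=4 ship[0->1]=4 prod=3 -> inv=[3 5 6]
Step 3: demand=5,sold=5 ship[1->2]=4 ship[0->1]=3 prod=3 -> inv=[3 4 5]
Step 4: demand=5,sold=5 ship[1->2]=4 ship[0->1]=3 prod=3 -> inv=[3 3 4]
Step 5: demand=5,sold=4 ship[1->2]=3 ship[0->1]=3 prod=3 -> inv=[3 3 3]
Step 6: demand=5,sold=3 ship[1->2]=3 ship[0->1]=3 prod=3 -> inv=[3 3 3]
Step 7: demand=5,sold=3 ship[1->2]=3 ship[0->1]=3 prod=3 -> inv=[3 3 3]

3 3 3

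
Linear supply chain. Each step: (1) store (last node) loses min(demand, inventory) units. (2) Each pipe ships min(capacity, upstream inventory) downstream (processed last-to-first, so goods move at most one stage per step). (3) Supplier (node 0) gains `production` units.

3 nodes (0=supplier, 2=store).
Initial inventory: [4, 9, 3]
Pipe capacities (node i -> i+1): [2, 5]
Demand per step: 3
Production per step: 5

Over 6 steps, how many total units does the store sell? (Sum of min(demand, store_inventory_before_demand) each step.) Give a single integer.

Step 1: sold=3 (running total=3) -> [7 6 5]
Step 2: sold=3 (running total=6) -> [10 3 7]
Step 3: sold=3 (running total=9) -> [13 2 7]
Step 4: sold=3 (running total=12) -> [16 2 6]
Step 5: sold=3 (running total=15) -> [19 2 5]
Step 6: sold=3 (running total=18) -> [22 2 4]

Answer: 18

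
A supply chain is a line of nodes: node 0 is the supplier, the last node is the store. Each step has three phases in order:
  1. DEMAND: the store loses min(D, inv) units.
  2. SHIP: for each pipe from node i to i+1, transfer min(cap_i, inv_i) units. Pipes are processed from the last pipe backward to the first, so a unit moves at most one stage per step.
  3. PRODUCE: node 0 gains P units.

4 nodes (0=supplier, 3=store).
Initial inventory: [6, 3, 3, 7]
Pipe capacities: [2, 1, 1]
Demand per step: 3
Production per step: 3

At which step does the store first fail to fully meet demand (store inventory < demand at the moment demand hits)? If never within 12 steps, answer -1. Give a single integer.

Step 1: demand=3,sold=3 ship[2->3]=1 ship[1->2]=1 ship[0->1]=2 prod=3 -> [7 4 3 5]
Step 2: demand=3,sold=3 ship[2->3]=1 ship[1->2]=1 ship[0->1]=2 prod=3 -> [8 5 3 3]
Step 3: demand=3,sold=3 ship[2->3]=1 ship[1->2]=1 ship[0->1]=2 prod=3 -> [9 6 3 1]
Step 4: demand=3,sold=1 ship[2->3]=1 ship[1->2]=1 ship[0->1]=2 prod=3 -> [10 7 3 1]
Step 5: demand=3,sold=1 ship[2->3]=1 ship[1->2]=1 ship[0->1]=2 prod=3 -> [11 8 3 1]
Step 6: demand=3,sold=1 ship[2->3]=1 ship[1->2]=1 ship[0->1]=2 prod=3 -> [12 9 3 1]
Step 7: demand=3,sold=1 ship[2->3]=1 ship[1->2]=1 ship[0->1]=2 prod=3 -> [13 10 3 1]
Step 8: demand=3,sold=1 ship[2->3]=1 ship[1->2]=1 ship[0->1]=2 prod=3 -> [14 11 3 1]
Step 9: demand=3,sold=1 ship[2->3]=1 ship[1->2]=1 ship[0->1]=2 prod=3 -> [15 12 3 1]
Step 10: demand=3,sold=1 ship[2->3]=1 ship[1->2]=1 ship[0->1]=2 prod=3 -> [16 13 3 1]
Step 11: demand=3,sold=1 ship[2->3]=1 ship[1->2]=1 ship[0->1]=2 prod=3 -> [17 14 3 1]
Step 12: demand=3,sold=1 ship[2->3]=1 ship[1->2]=1 ship[0->1]=2 prod=3 -> [18 15 3 1]
First stockout at step 4

4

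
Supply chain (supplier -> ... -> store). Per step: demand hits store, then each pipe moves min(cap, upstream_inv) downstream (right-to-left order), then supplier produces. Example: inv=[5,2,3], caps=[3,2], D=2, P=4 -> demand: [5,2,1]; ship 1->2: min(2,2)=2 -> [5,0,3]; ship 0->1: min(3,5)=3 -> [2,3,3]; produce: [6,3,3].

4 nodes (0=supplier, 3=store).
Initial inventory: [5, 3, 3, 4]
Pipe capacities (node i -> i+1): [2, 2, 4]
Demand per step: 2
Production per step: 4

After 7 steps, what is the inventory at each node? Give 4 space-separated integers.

Step 1: demand=2,sold=2 ship[2->3]=3 ship[1->2]=2 ship[0->1]=2 prod=4 -> inv=[7 3 2 5]
Step 2: demand=2,sold=2 ship[2->3]=2 ship[1->2]=2 ship[0->1]=2 prod=4 -> inv=[9 3 2 5]
Step 3: demand=2,sold=2 ship[2->3]=2 ship[1->2]=2 ship[0->1]=2 prod=4 -> inv=[11 3 2 5]
Step 4: demand=2,sold=2 ship[2->3]=2 ship[1->2]=2 ship[0->1]=2 prod=4 -> inv=[13 3 2 5]
Step 5: demand=2,sold=2 ship[2->3]=2 ship[1->2]=2 ship[0->1]=2 prod=4 -> inv=[15 3 2 5]
Step 6: demand=2,sold=2 ship[2->3]=2 ship[1->2]=2 ship[0->1]=2 prod=4 -> inv=[17 3 2 5]
Step 7: demand=2,sold=2 ship[2->3]=2 ship[1->2]=2 ship[0->1]=2 prod=4 -> inv=[19 3 2 5]

19 3 2 5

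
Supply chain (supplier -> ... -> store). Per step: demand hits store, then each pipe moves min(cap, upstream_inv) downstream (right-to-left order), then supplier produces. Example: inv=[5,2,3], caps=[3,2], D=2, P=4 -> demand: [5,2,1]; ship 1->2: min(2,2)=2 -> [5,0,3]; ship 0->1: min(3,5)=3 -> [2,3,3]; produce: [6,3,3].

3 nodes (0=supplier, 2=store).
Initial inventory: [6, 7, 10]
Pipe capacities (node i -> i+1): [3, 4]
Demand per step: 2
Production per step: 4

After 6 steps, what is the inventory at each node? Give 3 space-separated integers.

Step 1: demand=2,sold=2 ship[1->2]=4 ship[0->1]=3 prod=4 -> inv=[7 6 12]
Step 2: demand=2,sold=2 ship[1->2]=4 ship[0->1]=3 prod=4 -> inv=[8 5 14]
Step 3: demand=2,sold=2 ship[1->2]=4 ship[0->1]=3 prod=4 -> inv=[9 4 16]
Step 4: demand=2,sold=2 ship[1->2]=4 ship[0->1]=3 prod=4 -> inv=[10 3 18]
Step 5: demand=2,sold=2 ship[1->2]=3 ship[0->1]=3 prod=4 -> inv=[11 3 19]
Step 6: demand=2,sold=2 ship[1->2]=3 ship[0->1]=3 prod=4 -> inv=[12 3 20]

12 3 20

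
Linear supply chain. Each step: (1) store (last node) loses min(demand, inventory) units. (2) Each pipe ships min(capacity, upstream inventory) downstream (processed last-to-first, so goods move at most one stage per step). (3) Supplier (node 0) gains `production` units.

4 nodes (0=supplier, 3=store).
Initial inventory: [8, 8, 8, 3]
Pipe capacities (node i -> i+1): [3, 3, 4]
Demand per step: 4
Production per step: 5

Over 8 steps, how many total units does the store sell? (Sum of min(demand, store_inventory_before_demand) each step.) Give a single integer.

Step 1: sold=3 (running total=3) -> [10 8 7 4]
Step 2: sold=4 (running total=7) -> [12 8 6 4]
Step 3: sold=4 (running total=11) -> [14 8 5 4]
Step 4: sold=4 (running total=15) -> [16 8 4 4]
Step 5: sold=4 (running total=19) -> [18 8 3 4]
Step 6: sold=4 (running total=23) -> [20 8 3 3]
Step 7: sold=3 (running total=26) -> [22 8 3 3]
Step 8: sold=3 (running total=29) -> [24 8 3 3]

Answer: 29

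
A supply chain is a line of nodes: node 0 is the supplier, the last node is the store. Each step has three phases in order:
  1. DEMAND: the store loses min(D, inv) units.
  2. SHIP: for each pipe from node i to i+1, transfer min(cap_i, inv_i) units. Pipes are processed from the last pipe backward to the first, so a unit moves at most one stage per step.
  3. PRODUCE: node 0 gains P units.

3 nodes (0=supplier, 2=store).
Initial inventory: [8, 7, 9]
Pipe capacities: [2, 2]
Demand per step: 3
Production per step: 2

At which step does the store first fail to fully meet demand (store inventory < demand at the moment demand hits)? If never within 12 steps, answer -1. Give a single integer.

Step 1: demand=3,sold=3 ship[1->2]=2 ship[0->1]=2 prod=2 -> [8 7 8]
Step 2: demand=3,sold=3 ship[1->2]=2 ship[0->1]=2 prod=2 -> [8 7 7]
Step 3: demand=3,sold=3 ship[1->2]=2 ship[0->1]=2 prod=2 -> [8 7 6]
Step 4: demand=3,sold=3 ship[1->2]=2 ship[0->1]=2 prod=2 -> [8 7 5]
Step 5: demand=3,sold=3 ship[1->2]=2 ship[0->1]=2 prod=2 -> [8 7 4]
Step 6: demand=3,sold=3 ship[1->2]=2 ship[0->1]=2 prod=2 -> [8 7 3]
Step 7: demand=3,sold=3 ship[1->2]=2 ship[0->1]=2 prod=2 -> [8 7 2]
Step 8: demand=3,sold=2 ship[1->2]=2 ship[0->1]=2 prod=2 -> [8 7 2]
Step 9: demand=3,sold=2 ship[1->2]=2 ship[0->1]=2 prod=2 -> [8 7 2]
Step 10: demand=3,sold=2 ship[1->2]=2 ship[0->1]=2 prod=2 -> [8 7 2]
Step 11: demand=3,sold=2 ship[1->2]=2 ship[0->1]=2 prod=2 -> [8 7 2]
Step 12: demand=3,sold=2 ship[1->2]=2 ship[0->1]=2 prod=2 -> [8 7 2]
First stockout at step 8

8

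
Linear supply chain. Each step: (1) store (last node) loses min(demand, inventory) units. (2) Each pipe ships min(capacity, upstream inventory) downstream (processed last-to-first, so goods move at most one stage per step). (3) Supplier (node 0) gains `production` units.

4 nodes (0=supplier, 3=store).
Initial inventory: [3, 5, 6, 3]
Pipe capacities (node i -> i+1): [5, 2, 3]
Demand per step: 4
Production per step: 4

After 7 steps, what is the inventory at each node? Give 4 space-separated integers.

Step 1: demand=4,sold=3 ship[2->3]=3 ship[1->2]=2 ship[0->1]=3 prod=4 -> inv=[4 6 5 3]
Step 2: demand=4,sold=3 ship[2->3]=3 ship[1->2]=2 ship[0->1]=4 prod=4 -> inv=[4 8 4 3]
Step 3: demand=4,sold=3 ship[2->3]=3 ship[1->2]=2 ship[0->1]=4 prod=4 -> inv=[4 10 3 3]
Step 4: demand=4,sold=3 ship[2->3]=3 ship[1->2]=2 ship[0->1]=4 prod=4 -> inv=[4 12 2 3]
Step 5: demand=4,sold=3 ship[2->3]=2 ship[1->2]=2 ship[0->1]=4 prod=4 -> inv=[4 14 2 2]
Step 6: demand=4,sold=2 ship[2->3]=2 ship[1->2]=2 ship[0->1]=4 prod=4 -> inv=[4 16 2 2]
Step 7: demand=4,sold=2 ship[2->3]=2 ship[1->2]=2 ship[0->1]=4 prod=4 -> inv=[4 18 2 2]

4 18 2 2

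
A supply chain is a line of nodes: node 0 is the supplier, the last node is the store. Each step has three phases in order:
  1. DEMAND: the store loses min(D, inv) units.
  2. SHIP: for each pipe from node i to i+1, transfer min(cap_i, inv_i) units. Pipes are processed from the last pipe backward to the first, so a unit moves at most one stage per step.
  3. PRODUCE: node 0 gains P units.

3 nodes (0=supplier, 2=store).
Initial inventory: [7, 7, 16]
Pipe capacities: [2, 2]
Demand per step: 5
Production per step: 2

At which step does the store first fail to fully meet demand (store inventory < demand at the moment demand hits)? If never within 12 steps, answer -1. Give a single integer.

Step 1: demand=5,sold=5 ship[1->2]=2 ship[0->1]=2 prod=2 -> [7 7 13]
Step 2: demand=5,sold=5 ship[1->2]=2 ship[0->1]=2 prod=2 -> [7 7 10]
Step 3: demand=5,sold=5 ship[1->2]=2 ship[0->1]=2 prod=2 -> [7 7 7]
Step 4: demand=5,sold=5 ship[1->2]=2 ship[0->1]=2 prod=2 -> [7 7 4]
Step 5: demand=5,sold=4 ship[1->2]=2 ship[0->1]=2 prod=2 -> [7 7 2]
Step 6: demand=5,sold=2 ship[1->2]=2 ship[0->1]=2 prod=2 -> [7 7 2]
Step 7: demand=5,sold=2 ship[1->2]=2 ship[0->1]=2 prod=2 -> [7 7 2]
Step 8: demand=5,sold=2 ship[1->2]=2 ship[0->1]=2 prod=2 -> [7 7 2]
Step 9: demand=5,sold=2 ship[1->2]=2 ship[0->1]=2 prod=2 -> [7 7 2]
Step 10: demand=5,sold=2 ship[1->2]=2 ship[0->1]=2 prod=2 -> [7 7 2]
Step 11: demand=5,sold=2 ship[1->2]=2 ship[0->1]=2 prod=2 -> [7 7 2]
Step 12: demand=5,sold=2 ship[1->2]=2 ship[0->1]=2 prod=2 -> [7 7 2]
First stockout at step 5

5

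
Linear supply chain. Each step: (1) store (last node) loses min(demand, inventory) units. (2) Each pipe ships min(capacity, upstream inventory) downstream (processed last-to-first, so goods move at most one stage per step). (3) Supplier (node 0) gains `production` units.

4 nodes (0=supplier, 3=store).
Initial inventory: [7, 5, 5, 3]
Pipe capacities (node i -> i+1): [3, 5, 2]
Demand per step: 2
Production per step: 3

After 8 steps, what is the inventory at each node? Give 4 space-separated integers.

Step 1: demand=2,sold=2 ship[2->3]=2 ship[1->2]=5 ship[0->1]=3 prod=3 -> inv=[7 3 8 3]
Step 2: demand=2,sold=2 ship[2->3]=2 ship[1->2]=3 ship[0->1]=3 prod=3 -> inv=[7 3 9 3]
Step 3: demand=2,sold=2 ship[2->3]=2 ship[1->2]=3 ship[0->1]=3 prod=3 -> inv=[7 3 10 3]
Step 4: demand=2,sold=2 ship[2->3]=2 ship[1->2]=3 ship[0->1]=3 prod=3 -> inv=[7 3 11 3]
Step 5: demand=2,sold=2 ship[2->3]=2 ship[1->2]=3 ship[0->1]=3 prod=3 -> inv=[7 3 12 3]
Step 6: demand=2,sold=2 ship[2->3]=2 ship[1->2]=3 ship[0->1]=3 prod=3 -> inv=[7 3 13 3]
Step 7: demand=2,sold=2 ship[2->3]=2 ship[1->2]=3 ship[0->1]=3 prod=3 -> inv=[7 3 14 3]
Step 8: demand=2,sold=2 ship[2->3]=2 ship[1->2]=3 ship[0->1]=3 prod=3 -> inv=[7 3 15 3]

7 3 15 3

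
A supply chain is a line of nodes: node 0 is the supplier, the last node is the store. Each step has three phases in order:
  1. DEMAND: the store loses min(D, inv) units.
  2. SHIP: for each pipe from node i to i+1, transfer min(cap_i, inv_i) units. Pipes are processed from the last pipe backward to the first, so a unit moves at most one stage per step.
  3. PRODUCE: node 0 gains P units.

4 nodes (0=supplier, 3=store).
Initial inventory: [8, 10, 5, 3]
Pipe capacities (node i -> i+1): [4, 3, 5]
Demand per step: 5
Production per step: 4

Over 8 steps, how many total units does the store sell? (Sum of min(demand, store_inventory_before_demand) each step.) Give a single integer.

Step 1: sold=3 (running total=3) -> [8 11 3 5]
Step 2: sold=5 (running total=8) -> [8 12 3 3]
Step 3: sold=3 (running total=11) -> [8 13 3 3]
Step 4: sold=3 (running total=14) -> [8 14 3 3]
Step 5: sold=3 (running total=17) -> [8 15 3 3]
Step 6: sold=3 (running total=20) -> [8 16 3 3]
Step 7: sold=3 (running total=23) -> [8 17 3 3]
Step 8: sold=3 (running total=26) -> [8 18 3 3]

Answer: 26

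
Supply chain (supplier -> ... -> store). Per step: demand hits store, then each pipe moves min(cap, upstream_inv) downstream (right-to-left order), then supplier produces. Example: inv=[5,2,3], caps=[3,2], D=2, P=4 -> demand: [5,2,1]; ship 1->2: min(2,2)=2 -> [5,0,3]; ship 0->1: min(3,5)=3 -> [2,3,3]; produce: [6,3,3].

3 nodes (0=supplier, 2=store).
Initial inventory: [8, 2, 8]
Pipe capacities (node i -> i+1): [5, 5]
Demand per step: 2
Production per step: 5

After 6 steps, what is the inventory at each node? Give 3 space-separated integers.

Step 1: demand=2,sold=2 ship[1->2]=2 ship[0->1]=5 prod=5 -> inv=[8 5 8]
Step 2: demand=2,sold=2 ship[1->2]=5 ship[0->1]=5 prod=5 -> inv=[8 5 11]
Step 3: demand=2,sold=2 ship[1->2]=5 ship[0->1]=5 prod=5 -> inv=[8 5 14]
Step 4: demand=2,sold=2 ship[1->2]=5 ship[0->1]=5 prod=5 -> inv=[8 5 17]
Step 5: demand=2,sold=2 ship[1->2]=5 ship[0->1]=5 prod=5 -> inv=[8 5 20]
Step 6: demand=2,sold=2 ship[1->2]=5 ship[0->1]=5 prod=5 -> inv=[8 5 23]

8 5 23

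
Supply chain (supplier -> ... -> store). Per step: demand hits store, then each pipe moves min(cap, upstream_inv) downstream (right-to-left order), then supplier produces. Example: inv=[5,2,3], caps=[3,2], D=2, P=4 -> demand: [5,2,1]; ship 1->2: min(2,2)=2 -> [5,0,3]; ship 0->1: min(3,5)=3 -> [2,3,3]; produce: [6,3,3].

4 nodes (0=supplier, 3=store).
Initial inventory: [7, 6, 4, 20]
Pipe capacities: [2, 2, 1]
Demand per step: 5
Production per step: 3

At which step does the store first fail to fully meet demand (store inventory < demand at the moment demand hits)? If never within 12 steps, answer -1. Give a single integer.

Step 1: demand=5,sold=5 ship[2->3]=1 ship[1->2]=2 ship[0->1]=2 prod=3 -> [8 6 5 16]
Step 2: demand=5,sold=5 ship[2->3]=1 ship[1->2]=2 ship[0->1]=2 prod=3 -> [9 6 6 12]
Step 3: demand=5,sold=5 ship[2->3]=1 ship[1->2]=2 ship[0->1]=2 prod=3 -> [10 6 7 8]
Step 4: demand=5,sold=5 ship[2->3]=1 ship[1->2]=2 ship[0->1]=2 prod=3 -> [11 6 8 4]
Step 5: demand=5,sold=4 ship[2->3]=1 ship[1->2]=2 ship[0->1]=2 prod=3 -> [12 6 9 1]
Step 6: demand=5,sold=1 ship[2->3]=1 ship[1->2]=2 ship[0->1]=2 prod=3 -> [13 6 10 1]
Step 7: demand=5,sold=1 ship[2->3]=1 ship[1->2]=2 ship[0->1]=2 prod=3 -> [14 6 11 1]
Step 8: demand=5,sold=1 ship[2->3]=1 ship[1->2]=2 ship[0->1]=2 prod=3 -> [15 6 12 1]
Step 9: demand=5,sold=1 ship[2->3]=1 ship[1->2]=2 ship[0->1]=2 prod=3 -> [16 6 13 1]
Step 10: demand=5,sold=1 ship[2->3]=1 ship[1->2]=2 ship[0->1]=2 prod=3 -> [17 6 14 1]
Step 11: demand=5,sold=1 ship[2->3]=1 ship[1->2]=2 ship[0->1]=2 prod=3 -> [18 6 15 1]
Step 12: demand=5,sold=1 ship[2->3]=1 ship[1->2]=2 ship[0->1]=2 prod=3 -> [19 6 16 1]
First stockout at step 5

5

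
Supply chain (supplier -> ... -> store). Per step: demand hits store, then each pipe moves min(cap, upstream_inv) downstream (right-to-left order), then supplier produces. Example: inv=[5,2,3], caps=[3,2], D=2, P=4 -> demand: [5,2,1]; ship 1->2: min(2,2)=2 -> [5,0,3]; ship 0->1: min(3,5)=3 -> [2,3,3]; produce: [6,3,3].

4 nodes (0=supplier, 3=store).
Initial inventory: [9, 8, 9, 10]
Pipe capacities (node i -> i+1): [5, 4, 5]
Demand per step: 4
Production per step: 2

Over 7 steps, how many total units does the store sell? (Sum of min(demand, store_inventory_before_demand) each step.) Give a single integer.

Answer: 28

Derivation:
Step 1: sold=4 (running total=4) -> [6 9 8 11]
Step 2: sold=4 (running total=8) -> [3 10 7 12]
Step 3: sold=4 (running total=12) -> [2 9 6 13]
Step 4: sold=4 (running total=16) -> [2 7 5 14]
Step 5: sold=4 (running total=20) -> [2 5 4 15]
Step 6: sold=4 (running total=24) -> [2 3 4 15]
Step 7: sold=4 (running total=28) -> [2 2 3 15]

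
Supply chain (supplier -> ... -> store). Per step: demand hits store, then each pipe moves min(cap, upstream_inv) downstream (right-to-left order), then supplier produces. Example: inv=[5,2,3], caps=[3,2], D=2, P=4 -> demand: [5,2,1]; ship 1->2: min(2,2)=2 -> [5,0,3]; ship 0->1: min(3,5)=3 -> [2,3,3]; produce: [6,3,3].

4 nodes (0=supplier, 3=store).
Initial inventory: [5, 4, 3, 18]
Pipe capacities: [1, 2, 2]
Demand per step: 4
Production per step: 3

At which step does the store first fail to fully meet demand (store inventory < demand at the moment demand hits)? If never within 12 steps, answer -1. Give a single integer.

Step 1: demand=4,sold=4 ship[2->3]=2 ship[1->2]=2 ship[0->1]=1 prod=3 -> [7 3 3 16]
Step 2: demand=4,sold=4 ship[2->3]=2 ship[1->2]=2 ship[0->1]=1 prod=3 -> [9 2 3 14]
Step 3: demand=4,sold=4 ship[2->3]=2 ship[1->2]=2 ship[0->1]=1 prod=3 -> [11 1 3 12]
Step 4: demand=4,sold=4 ship[2->3]=2 ship[1->2]=1 ship[0->1]=1 prod=3 -> [13 1 2 10]
Step 5: demand=4,sold=4 ship[2->3]=2 ship[1->2]=1 ship[0->1]=1 prod=3 -> [15 1 1 8]
Step 6: demand=4,sold=4 ship[2->3]=1 ship[1->2]=1 ship[0->1]=1 prod=3 -> [17 1 1 5]
Step 7: demand=4,sold=4 ship[2->3]=1 ship[1->2]=1 ship[0->1]=1 prod=3 -> [19 1 1 2]
Step 8: demand=4,sold=2 ship[2->3]=1 ship[1->2]=1 ship[0->1]=1 prod=3 -> [21 1 1 1]
Step 9: demand=4,sold=1 ship[2->3]=1 ship[1->2]=1 ship[0->1]=1 prod=3 -> [23 1 1 1]
Step 10: demand=4,sold=1 ship[2->3]=1 ship[1->2]=1 ship[0->1]=1 prod=3 -> [25 1 1 1]
Step 11: demand=4,sold=1 ship[2->3]=1 ship[1->2]=1 ship[0->1]=1 prod=3 -> [27 1 1 1]
Step 12: demand=4,sold=1 ship[2->3]=1 ship[1->2]=1 ship[0->1]=1 prod=3 -> [29 1 1 1]
First stockout at step 8

8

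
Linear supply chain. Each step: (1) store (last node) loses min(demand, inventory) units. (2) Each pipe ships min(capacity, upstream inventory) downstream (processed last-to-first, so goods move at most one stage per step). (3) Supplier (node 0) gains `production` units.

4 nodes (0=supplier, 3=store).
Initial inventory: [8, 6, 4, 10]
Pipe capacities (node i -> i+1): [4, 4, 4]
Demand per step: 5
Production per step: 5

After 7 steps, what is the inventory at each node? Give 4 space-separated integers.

Step 1: demand=5,sold=5 ship[2->3]=4 ship[1->2]=4 ship[0->1]=4 prod=5 -> inv=[9 6 4 9]
Step 2: demand=5,sold=5 ship[2->3]=4 ship[1->2]=4 ship[0->1]=4 prod=5 -> inv=[10 6 4 8]
Step 3: demand=5,sold=5 ship[2->3]=4 ship[1->2]=4 ship[0->1]=4 prod=5 -> inv=[11 6 4 7]
Step 4: demand=5,sold=5 ship[2->3]=4 ship[1->2]=4 ship[0->1]=4 prod=5 -> inv=[12 6 4 6]
Step 5: demand=5,sold=5 ship[2->3]=4 ship[1->2]=4 ship[0->1]=4 prod=5 -> inv=[13 6 4 5]
Step 6: demand=5,sold=5 ship[2->3]=4 ship[1->2]=4 ship[0->1]=4 prod=5 -> inv=[14 6 4 4]
Step 7: demand=5,sold=4 ship[2->3]=4 ship[1->2]=4 ship[0->1]=4 prod=5 -> inv=[15 6 4 4]

15 6 4 4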